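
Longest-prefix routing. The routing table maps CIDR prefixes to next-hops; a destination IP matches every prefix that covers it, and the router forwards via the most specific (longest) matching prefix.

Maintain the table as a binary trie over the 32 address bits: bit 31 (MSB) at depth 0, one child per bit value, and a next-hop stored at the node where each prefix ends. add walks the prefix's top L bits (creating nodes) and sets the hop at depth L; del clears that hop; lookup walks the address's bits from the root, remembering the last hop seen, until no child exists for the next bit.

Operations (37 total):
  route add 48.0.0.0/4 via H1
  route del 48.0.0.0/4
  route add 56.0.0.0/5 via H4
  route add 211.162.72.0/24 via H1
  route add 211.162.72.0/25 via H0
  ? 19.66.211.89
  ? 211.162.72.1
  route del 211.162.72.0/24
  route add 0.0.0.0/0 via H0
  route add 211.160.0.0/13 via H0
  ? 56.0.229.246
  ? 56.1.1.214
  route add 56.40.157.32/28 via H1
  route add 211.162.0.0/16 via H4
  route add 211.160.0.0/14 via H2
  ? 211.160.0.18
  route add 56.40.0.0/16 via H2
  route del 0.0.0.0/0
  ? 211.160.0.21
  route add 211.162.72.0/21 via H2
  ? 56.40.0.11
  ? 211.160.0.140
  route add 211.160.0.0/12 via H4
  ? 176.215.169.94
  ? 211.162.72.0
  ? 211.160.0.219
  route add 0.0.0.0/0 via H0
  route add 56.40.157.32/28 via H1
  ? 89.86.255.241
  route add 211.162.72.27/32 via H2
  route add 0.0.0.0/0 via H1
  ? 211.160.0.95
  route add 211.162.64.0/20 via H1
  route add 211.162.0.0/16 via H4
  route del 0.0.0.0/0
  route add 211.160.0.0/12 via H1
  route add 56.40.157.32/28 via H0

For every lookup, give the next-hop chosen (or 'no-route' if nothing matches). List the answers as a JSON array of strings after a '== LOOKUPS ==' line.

Trace:
  + 48.0.0.0/4 (H1) depth=4
  - 48.0.0.0/4 clear@4
  + 56.0.0.0/5 (H4) depth=5
  + 211.162.72.0/24 (H1) depth=24
  + 211.162.72.0/25 (H0) depth=25
  ? 19.66.211.89  path d0:-→d1:-→d2:-  best=no-route
  ? 211.162.72.1  path d0:-→d1:-→d2:-→d3:-→d4:-→d5:-→d6:-→d7:-→d8:-→d9:-→d10:-→d11:-→d12:-→d13:-→d14:-→d15:-→d16:-→d17:-→d18:-→d19:-→d20:-→d21:-→d22:-→d23:-→d24:H1→d25:H0  best=H0
  - 211.162.72.0/24 clear@24
  + 0.0.0.0/0 (H0) depth=0
  + 211.160.0.0/13 (H0) depth=13
  ? 56.0.229.246  path d0:H0→d1:-→d2:-→d3:-→d4:-→d5:H4  best=H4
  ? 56.1.1.214  path d0:H0→d1:-→d2:-→d3:-→d4:-→d5:H4  best=H4
  + 56.40.157.32/28 (H1) depth=28
  + 211.162.0.0/16 (H4) depth=16
  + 211.160.0.0/14 (H2) depth=14
  ? 211.160.0.18  path d0:H0→d1:-→d2:-→d3:-→d4:-→d5:-→d6:-→d7:-→d8:-→d9:-→d10:-→d11:-→d12:-→d13:H0→d14:H2  best=H2
  + 56.40.0.0/16 (H2) depth=16
  - 0.0.0.0/0 clear@0
  ? 211.160.0.21  path d0:-→d1:-→d2:-→d3:-→d4:-→d5:-→d6:-→d7:-→d8:-→d9:-→d10:-→d11:-→d12:-→d13:H0→d14:H2  best=H2
  + 211.162.72.0/21 (H2) depth=21
  ? 56.40.0.11  path d0:-→d1:-→d2:-→d3:-→d4:-→d5:H4→d6:-→d7:-→d8:-→d9:-→d10:-→d11:-→d12:-→d13:-→d14:-→d15:-→d16:H2  best=H2
  ? 211.160.0.140  path d0:-→d1:-→d2:-→d3:-→d4:-→d5:-→d6:-→d7:-→d8:-→d9:-→d10:-→d11:-→d12:-→d13:H0→d14:H2  best=H2
  + 211.160.0.0/12 (H4) depth=12
  ? 176.215.169.94  path d0:-→d1:-  best=no-route
  ? 211.162.72.0  path d0:-→d1:-→d2:-→d3:-→d4:-→d5:-→d6:-→d7:-→d8:-→d9:-→d10:-→d11:-→d12:H4→d13:H0→d14:H2→d15:-→d16:H4→d17:-→d18:-→d19:-→d20:-→d21:H2→d22:-→d23:-→d24:-→d25:H0  best=H0
  ? 211.160.0.219  path d0:-→d1:-→d2:-→d3:-→d4:-→d5:-→d6:-→d7:-→d8:-→d9:-→d10:-→d11:-→d12:H4→d13:H0→d14:H2  best=H2
  + 0.0.0.0/0 (H0) depth=0
  + 56.40.157.32/28 (H1) depth=28
  ? 89.86.255.241  path d0:H0→d1:-  best=H0
  + 211.162.72.27/32 (H2) depth=32
  + 0.0.0.0/0 (H1) depth=0
  ? 211.160.0.95  path d0:H1→d1:-→d2:-→d3:-→d4:-→d5:-→d6:-→d7:-→d8:-→d9:-→d10:-→d11:-→d12:H4→d13:H0→d14:H2  best=H2
  + 211.162.64.0/20 (H1) depth=20
  + 211.162.0.0/16 (H4) depth=16
  - 0.0.0.0/0 clear@0
  + 211.160.0.0/12 (H1) depth=12
  + 56.40.157.32/28 (H0) depth=28

== LOOKUPS ==
["no-route","H0","H4","H4","H2","H2","H2","H2","no-route","H0","H2","H0","H2"]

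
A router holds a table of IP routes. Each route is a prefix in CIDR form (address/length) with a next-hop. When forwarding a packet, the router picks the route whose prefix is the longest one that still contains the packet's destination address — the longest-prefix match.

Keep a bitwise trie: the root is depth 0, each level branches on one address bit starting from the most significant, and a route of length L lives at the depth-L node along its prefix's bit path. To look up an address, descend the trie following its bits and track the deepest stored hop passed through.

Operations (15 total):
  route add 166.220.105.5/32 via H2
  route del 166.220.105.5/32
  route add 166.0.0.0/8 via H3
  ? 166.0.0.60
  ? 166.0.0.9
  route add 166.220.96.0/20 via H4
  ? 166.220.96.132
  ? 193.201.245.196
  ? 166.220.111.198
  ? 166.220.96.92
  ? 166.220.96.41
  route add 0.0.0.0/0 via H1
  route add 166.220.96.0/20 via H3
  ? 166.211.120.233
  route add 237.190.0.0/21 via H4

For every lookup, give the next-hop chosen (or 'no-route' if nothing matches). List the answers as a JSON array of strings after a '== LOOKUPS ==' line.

Trace:
  + 166.220.105.5/32 (H2) depth=32
  del 166.220.105.5/32 (clear depth 32)
  + 166.0.0.0/8 (H3) depth=8
  Q 166.0.0.60: descend 10100110 ; hops seen [H3] ; pick H3
  Q 166.0.0.9: descend 10100110 ; hops seen [H3] ; pick H3
  + 166.220.96.0/20 (H4) depth=20
  Q 166.220.96.132: descend 10100110110111000110 ; hops seen [H3,H4] ; pick H4
  Q 193.201.245.196: descend 1 ; hops seen [∅] ; pick no-route
  Q 166.220.111.198: descend 101001101101110001101 ; hops seen [H3,H4] ; pick H4
  Q 166.220.96.92: descend 10100110110111000110 ; hops seen [H3,H4] ; pick H4
  Q 166.220.96.41: descend 10100110110111000110 ; hops seen [H3,H4] ; pick H4
  + 0.0.0.0/0 (H1) depth=0
  + 166.220.96.0/20 (H3) depth=20
  Q 166.211.120.233: descend 101001101101 ; hops seen [H1,H3] ; pick H3
  + 237.190.0.0/21 (H4) depth=21

== LOOKUPS ==
["H3","H3","H4","no-route","H4","H4","H4","H3"]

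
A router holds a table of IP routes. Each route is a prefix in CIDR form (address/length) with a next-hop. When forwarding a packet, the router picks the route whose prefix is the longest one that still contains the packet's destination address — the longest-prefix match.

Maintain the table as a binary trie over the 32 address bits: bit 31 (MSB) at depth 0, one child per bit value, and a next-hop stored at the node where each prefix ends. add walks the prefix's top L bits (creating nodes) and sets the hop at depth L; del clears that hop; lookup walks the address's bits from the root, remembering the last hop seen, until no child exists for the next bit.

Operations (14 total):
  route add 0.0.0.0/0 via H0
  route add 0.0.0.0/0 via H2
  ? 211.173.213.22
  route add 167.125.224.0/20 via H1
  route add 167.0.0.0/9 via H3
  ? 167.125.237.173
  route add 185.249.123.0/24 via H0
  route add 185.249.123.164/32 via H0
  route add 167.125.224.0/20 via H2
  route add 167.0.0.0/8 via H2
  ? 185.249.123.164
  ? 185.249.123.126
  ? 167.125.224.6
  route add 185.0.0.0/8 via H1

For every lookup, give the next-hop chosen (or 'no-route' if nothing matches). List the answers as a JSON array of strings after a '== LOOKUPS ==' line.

Process each operation:
  add 0.0.0.0/0 -> H0 at depth 0
  add 0.0.0.0/0 -> H2 at depth 0
  lookup 211.173.213.22: bits ε walk d0:H2 -> H2
  add 167.125.224.0/20 -> H1 at depth 20
  add 167.0.0.0/9 -> H3 at depth 9
  lookup 167.125.237.173: bits 10100111011111011110 walk d0:H2→d1:-→d2:-→d3:-→d4:-→d5:-→d6:-→d7:-→d8:-→d9:H3→d10:-→d11:-→d12:-→d13:-→d14:-→d15:-→d16:-→d17:-→d18:-→d19:-→d20:H1 -> H1
  add 185.249.123.0/24 -> H0 at depth 24
  add 185.249.123.164/32 -> H0 at depth 32
  add 167.125.224.0/20 -> H2 at depth 20
  add 167.0.0.0/8 -> H2 at depth 8
  lookup 185.249.123.164: bits 10111001111110010111101110100100 walk d0:H2→d1:-→d2:-→d3:-→d4:-→d5:-→d6:-→d7:-→d8:-→d9:-→d10:-→d11:-→d12:-→d13:-→d14:-→d15:-→d16:-→d17:-→d18:-→d19:-→d20:-→d21:-→d22:-→d23:-→d24:H0→d25:-→d26:-→d27:-→d28:-→d29:-→d30:-→d31:-→d32:H0 -> H0
  lookup 185.249.123.126: bits 101110011111100101111011 walk d0:H2→d1:-→d2:-→d3:-→d4:-→d5:-→d6:-→d7:-→d8:-→d9:-→d10:-→d11:-→d12:-→d13:-→d14:-→d15:-→d16:-→d17:-→d18:-→d19:-→d20:-→d21:-→d22:-→d23:-→d24:H0 -> H0
  lookup 167.125.224.6: bits 10100111011111011110 walk d0:H2→d1:-→d2:-→d3:-→d4:-→d5:-→d6:-→d7:-→d8:H2→d9:H3→d10:-→d11:-→d12:-→d13:-→d14:-→d15:-→d16:-→d17:-→d18:-→d19:-→d20:H2 -> H2
  add 185.0.0.0/8 -> H1 at depth 8

== LOOKUPS ==
["H2","H1","H0","H0","H2"]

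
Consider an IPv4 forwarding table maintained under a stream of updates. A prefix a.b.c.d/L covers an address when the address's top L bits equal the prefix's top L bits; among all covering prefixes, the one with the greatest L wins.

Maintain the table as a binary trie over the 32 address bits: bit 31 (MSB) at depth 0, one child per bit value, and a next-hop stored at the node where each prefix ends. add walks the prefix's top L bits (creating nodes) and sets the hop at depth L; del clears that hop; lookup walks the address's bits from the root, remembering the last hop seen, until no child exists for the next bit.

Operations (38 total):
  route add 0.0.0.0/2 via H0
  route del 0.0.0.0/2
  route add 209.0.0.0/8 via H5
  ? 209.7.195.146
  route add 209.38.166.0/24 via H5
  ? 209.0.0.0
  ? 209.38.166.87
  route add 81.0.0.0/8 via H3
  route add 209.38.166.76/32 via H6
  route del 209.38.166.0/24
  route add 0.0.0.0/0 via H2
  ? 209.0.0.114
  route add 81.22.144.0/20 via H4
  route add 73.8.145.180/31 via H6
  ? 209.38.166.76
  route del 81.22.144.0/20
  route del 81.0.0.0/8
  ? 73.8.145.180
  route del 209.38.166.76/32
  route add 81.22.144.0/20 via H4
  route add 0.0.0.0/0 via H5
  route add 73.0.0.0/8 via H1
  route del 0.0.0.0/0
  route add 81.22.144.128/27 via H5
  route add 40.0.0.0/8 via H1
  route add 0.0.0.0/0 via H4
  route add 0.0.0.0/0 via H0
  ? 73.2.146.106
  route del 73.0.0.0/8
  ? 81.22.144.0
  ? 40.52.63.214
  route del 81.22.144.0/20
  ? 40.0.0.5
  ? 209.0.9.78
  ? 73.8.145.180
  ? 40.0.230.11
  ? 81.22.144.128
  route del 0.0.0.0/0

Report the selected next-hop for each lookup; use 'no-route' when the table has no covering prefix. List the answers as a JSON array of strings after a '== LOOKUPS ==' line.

Trace:
  add 0.0.0.0/2 -> H0 at depth 2
  - 0.0.0.0/2 clear@2
  add 209.0.0.0/8 -> H5 at depth 8
  ? 209.7.195.146  path d0:-→d1:-→d2:-→d3:-→d4:-→d5:-→d6:-→d7:-→d8:H5  best=H5
  add 209.38.166.0/24 -> H5 at depth 24
  ? 209.0.0.0  path d0:-→d1:-→d2:-→d3:-→d4:-→d5:-→d6:-→d7:-→d8:H5→d9:-→d10:-  best=H5
  ? 209.38.166.87  path d0:-→d1:-→d2:-→d3:-→d4:-→d5:-→d6:-→d7:-→d8:H5→d9:-→d10:-→d11:-→d12:-→d13:-→d14:-→d15:-→d16:-→d17:-→d18:-→d19:-→d20:-→d21:-→d22:-→d23:-→d24:H5  best=H5
  add 81.0.0.0/8 -> H3 at depth 8
  add 209.38.166.76/32 -> H6 at depth 32
  - 209.38.166.0/24 clear@24
  add 0.0.0.0/0 -> H2 at depth 0
  ? 209.0.0.114  path d0:H2→d1:-→d2:-→d3:-→d4:-→d5:-→d6:-→d7:-→d8:H5→d9:-→d10:-  best=H5
  add 81.22.144.0/20 -> H4 at depth 20
  add 73.8.145.180/31 -> H6 at depth 31
  ? 209.38.166.76  path d0:H2→d1:-→d2:-→d3:-→d4:-→d5:-→d6:-→d7:-→d8:H5→d9:-→d10:-→d11:-→d12:-→d13:-→d14:-→d15:-→d16:-→d17:-→d18:-→d19:-→d20:-→d21:-→d22:-→d23:-→d24:-→d25:-→d26:-→d27:-→d28:-→d29:-→d30:-→d31:-→d32:H6  best=H6
  - 81.22.144.0/20 clear@20
  - 81.0.0.0/8 clear@8
  ? 73.8.145.180  path d0:H2→d1:-→d2:-→d3:-→d4:-→d5:-→d6:-→d7:-→d8:-→d9:-→d10:-→d11:-→d12:-→d13:-→d14:-→d15:-→d16:-→d17:-→d18:-→d19:-→d20:-→d21:-→d22:-→d23:-→d24:-→d25:-→d26:-→d27:-→d28:-→d29:-→d30:-→d31:H6  best=H6
  - 209.38.166.76/32 clear@32
  add 81.22.144.0/20 -> H4 at depth 20
  add 0.0.0.0/0 -> H5 at depth 0
  add 73.0.0.0/8 -> H1 at depth 8
  - 0.0.0.0/0 clear@0
  add 81.22.144.128/27 -> H5 at depth 27
  add 40.0.0.0/8 -> H1 at depth 8
  add 0.0.0.0/0 -> H4 at depth 0
  add 0.0.0.0/0 -> H0 at depth 0
  ? 73.2.146.106  path d0:H0→d1:-→d2:-→d3:-→d4:-→d5:-→d6:-→d7:-→d8:H1→d9:-→d10:-→d11:-→d12:-  best=H1
  - 73.0.0.0/8 clear@8
  ? 81.22.144.0  path d0:H0→d1:-→d2:-→d3:-→d4:-→d5:-→d6:-→d7:-→d8:-→d9:-→d10:-→d11:-→d12:-→d13:-→d14:-→d15:-→d16:-→d17:-→d18:-→d19:-→d20:H4→d21:-→d22:-→d23:-→d24:-  best=H4
  ? 40.52.63.214  path d0:H0→d1:-→d2:-→d3:-→d4:-→d5:-→d6:-→d7:-→d8:H1  best=H1
  - 81.22.144.0/20 clear@20
  ? 40.0.0.5  path d0:H0→d1:-→d2:-→d3:-→d4:-→d5:-→d6:-→d7:-→d8:H1  best=H1
  ? 209.0.9.78  path d0:H0→d1:-→d2:-→d3:-→d4:-→d5:-→d6:-→d7:-→d8:H5→d9:-→d10:-  best=H5
  ? 73.8.145.180  path d0:H0→d1:-→d2:-→d3:-→d4:-→d5:-→d6:-→d7:-→d8:-→d9:-→d10:-→d11:-→d12:-→d13:-→d14:-→d15:-→d16:-→d17:-→d18:-→d19:-→d20:-→d21:-→d22:-→d23:-→d24:-→d25:-→d26:-→d27:-→d28:-→d29:-→d30:-→d31:H6  best=H6
  ? 40.0.230.11  path d0:H0→d1:-→d2:-→d3:-→d4:-→d5:-→d6:-→d7:-→d8:H1  best=H1
  ? 81.22.144.128  path d0:H0→d1:-→d2:-→d3:-→d4:-→d5:-→d6:-→d7:-→d8:-→d9:-→d10:-→d11:-→d12:-→d13:-→d14:-→d15:-→d16:-→d17:-→d18:-→d19:-→d20:-→d21:-→d22:-→d23:-→d24:-→d25:-→d26:-→d27:H5  best=H5
  - 0.0.0.0/0 clear@0

== LOOKUPS ==
["H5","H5","H5","H5","H6","H6","H1","H4","H1","H1","H5","H6","H1","H5"]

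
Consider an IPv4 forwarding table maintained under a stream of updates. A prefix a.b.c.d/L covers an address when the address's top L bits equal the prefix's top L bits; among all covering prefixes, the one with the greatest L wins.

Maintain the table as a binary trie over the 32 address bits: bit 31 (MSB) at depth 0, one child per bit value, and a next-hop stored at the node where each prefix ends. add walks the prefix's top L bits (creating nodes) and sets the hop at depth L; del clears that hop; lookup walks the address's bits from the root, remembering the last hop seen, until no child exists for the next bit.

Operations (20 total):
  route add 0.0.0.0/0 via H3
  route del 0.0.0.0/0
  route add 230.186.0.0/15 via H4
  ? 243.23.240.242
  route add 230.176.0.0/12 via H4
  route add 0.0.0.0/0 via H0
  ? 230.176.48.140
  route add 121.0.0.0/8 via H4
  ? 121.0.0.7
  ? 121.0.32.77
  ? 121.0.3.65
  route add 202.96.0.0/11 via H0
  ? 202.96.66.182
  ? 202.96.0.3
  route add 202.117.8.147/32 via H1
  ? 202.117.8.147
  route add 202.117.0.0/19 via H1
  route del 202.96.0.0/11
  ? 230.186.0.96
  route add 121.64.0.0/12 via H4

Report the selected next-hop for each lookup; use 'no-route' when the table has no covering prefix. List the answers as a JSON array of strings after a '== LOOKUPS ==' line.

Trace:
  + 0.0.0.0/0 (H3) depth=0
  - 0.0.0.0/0 clear@0
  + 230.186.0.0/15 (H4) depth=15
  lookup 243.23.240.242: bits 111 walk d0:-→d1:-→d2:-→d3:- -> no-route
  + 230.176.0.0/12 (H4) depth=12
  + 0.0.0.0/0 (H0) depth=0
  lookup 230.176.48.140: bits 111001101011 walk d0:H0→d1:-→d2:-→d3:-→d4:-→d5:-→d6:-→d7:-→d8:-→d9:-→d10:-→d11:-→d12:H4 -> H4
  + 121.0.0.0/8 (H4) depth=8
  lookup 121.0.0.7: bits 01111001 walk d0:H0→d1:-→d2:-→d3:-→d4:-→d5:-→d6:-→d7:-→d8:H4 -> H4
  lookup 121.0.32.77: bits 01111001 walk d0:H0→d1:-→d2:-→d3:-→d4:-→d5:-→d6:-→d7:-→d8:H4 -> H4
  lookup 121.0.3.65: bits 01111001 walk d0:H0→d1:-→d2:-→d3:-→d4:-→d5:-→d6:-→d7:-→d8:H4 -> H4
  + 202.96.0.0/11 (H0) depth=11
  lookup 202.96.66.182: bits 11001010011 walk d0:H0→d1:-→d2:-→d3:-→d4:-→d5:-→d6:-→d7:-→d8:-→d9:-→d10:-→d11:H0 -> H0
  lookup 202.96.0.3: bits 11001010011 walk d0:H0→d1:-→d2:-→d3:-→d4:-→d5:-→d6:-→d7:-→d8:-→d9:-→d10:-→d11:H0 -> H0
  + 202.117.8.147/32 (H1) depth=32
  lookup 202.117.8.147: bits 11001010011101010000100010010011 walk d0:H0→d1:-→d2:-→d3:-→d4:-→d5:-→d6:-→d7:-→d8:-→d9:-→d10:-→d11:H0→d12:-→d13:-→d14:-→d15:-→d16:-→d17:-→d18:-→d19:-→d20:-→d21:-→d22:-→d23:-→d24:-→d25:-→d26:-→d27:-→d28:-→d29:-→d30:-→d31:-→d32:H1 -> H1
  + 202.117.0.0/19 (H1) depth=19
  - 202.96.0.0/11 clear@11
  lookup 230.186.0.96: bits 111001101011101 walk d0:H0→d1:-→d2:-→d3:-→d4:-→d5:-→d6:-→d7:-→d8:-→d9:-→d10:-→d11:-→d12:H4→d13:-→d14:-→d15:H4 -> H4
  + 121.64.0.0/12 (H4) depth=12

== LOOKUPS ==
["no-route","H4","H4","H4","H4","H0","H0","H1","H4"]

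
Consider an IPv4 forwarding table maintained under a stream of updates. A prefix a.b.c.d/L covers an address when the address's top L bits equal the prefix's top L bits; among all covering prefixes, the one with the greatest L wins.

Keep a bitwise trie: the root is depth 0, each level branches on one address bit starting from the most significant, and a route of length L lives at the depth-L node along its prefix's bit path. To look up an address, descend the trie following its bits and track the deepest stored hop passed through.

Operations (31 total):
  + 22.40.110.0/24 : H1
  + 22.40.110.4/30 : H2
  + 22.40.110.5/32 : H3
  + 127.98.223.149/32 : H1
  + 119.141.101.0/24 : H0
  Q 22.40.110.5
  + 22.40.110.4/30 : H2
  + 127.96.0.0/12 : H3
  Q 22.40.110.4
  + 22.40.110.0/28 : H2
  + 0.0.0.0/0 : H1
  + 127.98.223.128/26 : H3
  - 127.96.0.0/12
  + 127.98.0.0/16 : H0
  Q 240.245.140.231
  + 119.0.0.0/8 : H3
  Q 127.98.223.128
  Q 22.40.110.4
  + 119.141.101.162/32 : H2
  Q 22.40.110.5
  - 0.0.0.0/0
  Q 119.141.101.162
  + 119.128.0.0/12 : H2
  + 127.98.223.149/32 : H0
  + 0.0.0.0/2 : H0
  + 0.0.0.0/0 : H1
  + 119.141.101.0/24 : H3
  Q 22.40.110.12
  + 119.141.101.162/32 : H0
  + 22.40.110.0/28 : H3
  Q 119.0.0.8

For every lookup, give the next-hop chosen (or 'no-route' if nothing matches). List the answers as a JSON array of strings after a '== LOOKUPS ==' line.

Trace:
  add 22.40.110.0/24 -> H1 at depth 24
  add 22.40.110.4/30 -> H2 at depth 30
  add 22.40.110.5/32 -> H3 at depth 32
  add 127.98.223.149/32 -> H1 at depth 32
  add 119.141.101.0/24 -> H0 at depth 24
  ? 22.40.110.5  path d0:-→d1:-→d2:-→d3:-→d4:-→d5:-→d6:-→d7:-→d8:-→d9:-→d10:-→d11:-→d12:-→d13:-→d14:-→d15:-→d16:-→d17:-→d18:-→d19:-→d20:-→d21:-→d22:-→d23:-→d24:H1→d25:-→d26:-→d27:-→d28:-→d29:-→d30:H2→d31:-→d32:H3  best=H3
  add 22.40.110.4/30 -> H2 at depth 30
  add 127.96.0.0/12 -> H3 at depth 12
  ? 22.40.110.4  path d0:-→d1:-→d2:-→d3:-→d4:-→d5:-→d6:-→d7:-→d8:-→d9:-→d10:-→d11:-→d12:-→d13:-→d14:-→d15:-→d16:-→d17:-→d18:-→d19:-→d20:-→d21:-→d22:-→d23:-→d24:H1→d25:-→d26:-→d27:-→d28:-→d29:-→d30:H2→d31:-  best=H2
  add 22.40.110.0/28 -> H2 at depth 28
  add 0.0.0.0/0 -> H1 at depth 0
  add 127.98.223.128/26 -> H3 at depth 26
  del 127.96.0.0/12 (clear depth 12)
  add 127.98.0.0/16 -> H0 at depth 16
  ? 240.245.140.231  path d0:H1  best=H1
  add 119.0.0.0/8 -> H3 at depth 8
  ? 127.98.223.128  path d0:H1→d1:-→d2:-→d3:-→d4:-→d5:-→d6:-→d7:-→d8:-→d9:-→d10:-→d11:-→d12:-→d13:-→d14:-→d15:-→d16:H0→d17:-→d18:-→d19:-→d20:-→d21:-→d22:-→d23:-→d24:-→d25:-→d26:H3→d27:-  best=H3
  ? 22.40.110.4  path d0:H1→d1:-→d2:-→d3:-→d4:-→d5:-→d6:-→d7:-→d8:-→d9:-→d10:-→d11:-→d12:-→d13:-→d14:-→d15:-→d16:-→d17:-→d18:-→d19:-→d20:-→d21:-→d22:-→d23:-→d24:H1→d25:-→d26:-→d27:-→d28:H2→d29:-→d30:H2→d31:-  best=H2
  add 119.141.101.162/32 -> H2 at depth 32
  ? 22.40.110.5  path d0:H1→d1:-→d2:-→d3:-→d4:-→d5:-→d6:-→d7:-→d8:-→d9:-→d10:-→d11:-→d12:-→d13:-→d14:-→d15:-→d16:-→d17:-→d18:-→d19:-→d20:-→d21:-→d22:-→d23:-→d24:H1→d25:-→d26:-→d27:-→d28:H2→d29:-→d30:H2→d31:-→d32:H3  best=H3
  del 0.0.0.0/0 (clear depth 0)
  ? 119.141.101.162  path d0:-→d1:-→d2:-→d3:-→d4:-→d5:-→d6:-→d7:-→d8:H3→d9:-→d10:-→d11:-→d12:-→d13:-→d14:-→d15:-→d16:-→d17:-→d18:-→d19:-→d20:-→d21:-→d22:-→d23:-→d24:H0→d25:-→d26:-→d27:-→d28:-→d29:-→d30:-→d31:-→d32:H2  best=H2
  add 119.128.0.0/12 -> H2 at depth 12
  add 127.98.223.149/32 -> H0 at depth 32
  add 0.0.0.0/2 -> H0 at depth 2
  add 0.0.0.0/0 -> H1 at depth 0
  add 119.141.101.0/24 -> H3 at depth 24
  ? 22.40.110.12  path d0:H1→d1:-→d2:H0→d3:-→d4:-→d5:-→d6:-→d7:-→d8:-→d9:-→d10:-→d11:-→d12:-→d13:-→d14:-→d15:-→d16:-→d17:-→d18:-→d19:-→d20:-→d21:-→d22:-→d23:-→d24:H1→d25:-→d26:-→d27:-→d28:H2  best=H2
  add 119.141.101.162/32 -> H0 at depth 32
  add 22.40.110.0/28 -> H3 at depth 28
  ? 119.0.0.8  path d0:H1→d1:-→d2:-→d3:-→d4:-→d5:-→d6:-→d7:-→d8:H3  best=H3

== LOOKUPS ==
["H3","H2","H1","H3","H2","H3","H2","H2","H3"]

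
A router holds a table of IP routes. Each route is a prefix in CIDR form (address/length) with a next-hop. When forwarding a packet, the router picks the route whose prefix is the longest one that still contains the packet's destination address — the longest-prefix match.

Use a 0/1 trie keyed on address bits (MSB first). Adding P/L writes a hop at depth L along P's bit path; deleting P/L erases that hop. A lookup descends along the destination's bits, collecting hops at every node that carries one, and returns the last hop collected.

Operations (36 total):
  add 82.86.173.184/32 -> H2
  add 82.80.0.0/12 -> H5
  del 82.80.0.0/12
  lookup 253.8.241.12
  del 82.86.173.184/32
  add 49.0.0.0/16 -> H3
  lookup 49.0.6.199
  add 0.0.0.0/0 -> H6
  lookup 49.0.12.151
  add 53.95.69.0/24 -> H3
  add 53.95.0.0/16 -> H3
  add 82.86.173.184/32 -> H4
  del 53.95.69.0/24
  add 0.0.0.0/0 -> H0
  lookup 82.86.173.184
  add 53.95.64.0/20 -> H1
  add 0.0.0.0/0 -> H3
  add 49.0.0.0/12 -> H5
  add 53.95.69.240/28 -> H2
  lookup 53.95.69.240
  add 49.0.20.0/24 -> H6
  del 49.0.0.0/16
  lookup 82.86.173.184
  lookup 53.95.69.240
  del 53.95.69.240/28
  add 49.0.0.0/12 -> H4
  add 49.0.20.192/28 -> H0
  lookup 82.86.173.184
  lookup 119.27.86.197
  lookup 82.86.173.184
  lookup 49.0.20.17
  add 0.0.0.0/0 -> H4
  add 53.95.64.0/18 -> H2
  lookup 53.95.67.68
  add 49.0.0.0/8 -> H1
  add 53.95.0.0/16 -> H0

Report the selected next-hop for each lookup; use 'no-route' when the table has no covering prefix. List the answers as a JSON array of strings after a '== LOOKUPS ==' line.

Apply in order:
  + 82.86.173.184/32 (H2) depth=32
  + 82.80.0.0/12 (H5) depth=12
  - 82.80.0.0/12 clear@12
  Q 253.8.241.12: descend ε ; hops seen [∅] ; pick no-route
  - 82.86.173.184/32 clear@32
  + 49.0.0.0/16 (H3) depth=16
  Q 49.0.6.199: descend 0011000100000000 ; hops seen [H3] ; pick H3
  + 0.0.0.0/0 (H6) depth=0
  Q 49.0.12.151: descend 0011000100000000 ; hops seen [H6,H3] ; pick H3
  + 53.95.69.0/24 (H3) depth=24
  + 53.95.0.0/16 (H3) depth=16
  + 82.86.173.184/32 (H4) depth=32
  - 53.95.69.0/24 clear@24
  + 0.0.0.0/0 (H0) depth=0
  Q 82.86.173.184: descend 01010010010101101010110110111000 ; hops seen [H0,H4] ; pick H4
  + 53.95.64.0/20 (H1) depth=20
  + 0.0.0.0/0 (H3) depth=0
  + 49.0.0.0/12 (H5) depth=12
  + 53.95.69.240/28 (H2) depth=28
  Q 53.95.69.240: descend 0011010101011111010001011111 ; hops seen [H3,H3,H1,H2] ; pick H2
  + 49.0.20.0/24 (H6) depth=24
  - 49.0.0.0/16 clear@16
  Q 82.86.173.184: descend 01010010010101101010110110111000 ; hops seen [H3,H4] ; pick H4
  Q 53.95.69.240: descend 0011010101011111010001011111 ; hops seen [H3,H3,H1,H2] ; pick H2
  - 53.95.69.240/28 clear@28
  + 49.0.0.0/12 (H4) depth=12
  + 49.0.20.192/28 (H0) depth=28
  Q 82.86.173.184: descend 01010010010101101010110110111000 ; hops seen [H3,H4] ; pick H4
  Q 119.27.86.197: descend 01 ; hops seen [H3] ; pick H3
  Q 82.86.173.184: descend 01010010010101101010110110111000 ; hops seen [H3,H4] ; pick H4
  Q 49.0.20.17: descend 001100010000000000010100 ; hops seen [H3,H4,H6] ; pick H6
  + 0.0.0.0/0 (H4) depth=0
  + 53.95.64.0/18 (H2) depth=18
  Q 53.95.67.68: descend 001101010101111101000 ; hops seen [H4,H3,H2,H1] ; pick H1
  + 49.0.0.0/8 (H1) depth=8
  + 53.95.0.0/16 (H0) depth=16

== LOOKUPS ==
["no-route","H3","H3","H4","H2","H4","H2","H4","H3","H4","H6","H1"]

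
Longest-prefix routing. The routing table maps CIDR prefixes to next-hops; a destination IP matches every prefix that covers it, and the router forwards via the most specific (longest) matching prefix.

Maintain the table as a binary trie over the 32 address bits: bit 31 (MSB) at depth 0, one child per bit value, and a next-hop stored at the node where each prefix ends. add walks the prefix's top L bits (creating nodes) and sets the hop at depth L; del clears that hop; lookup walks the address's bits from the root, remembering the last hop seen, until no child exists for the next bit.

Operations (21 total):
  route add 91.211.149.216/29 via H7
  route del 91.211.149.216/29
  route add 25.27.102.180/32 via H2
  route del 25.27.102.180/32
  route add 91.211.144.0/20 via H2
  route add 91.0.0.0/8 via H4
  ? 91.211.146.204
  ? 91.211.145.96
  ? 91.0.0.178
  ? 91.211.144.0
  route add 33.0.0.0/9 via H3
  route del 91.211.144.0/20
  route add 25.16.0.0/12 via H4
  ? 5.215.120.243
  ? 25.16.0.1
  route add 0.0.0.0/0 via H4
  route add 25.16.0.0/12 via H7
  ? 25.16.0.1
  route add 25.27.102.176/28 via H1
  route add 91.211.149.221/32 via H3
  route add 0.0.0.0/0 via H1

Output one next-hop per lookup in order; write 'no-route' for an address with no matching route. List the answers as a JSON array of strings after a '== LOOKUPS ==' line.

Process each operation:
  + 91.211.149.216/29 (H7) depth=29
  - 91.211.149.216/29 clear@29
  + 25.27.102.180/32 (H2) depth=32
  - 25.27.102.180/32 clear@32
  + 91.211.144.0/20 (H2) depth=20
  + 91.0.0.0/8 (H4) depth=8
  ? 91.211.146.204  path d0:-→d1:-→d2:-→d3:-→d4:-→d5:-→d6:-→d7:-→d8:H4→d9:-→d10:-→d11:-→d12:-→d13:-→d14:-→d15:-→d16:-→d17:-→d18:-→d19:-→d20:H2→d21:-  best=H2
  ? 91.211.145.96  path d0:-→d1:-→d2:-→d3:-→d4:-→d5:-→d6:-→d7:-→d8:H4→d9:-→d10:-→d11:-→d12:-→d13:-→d14:-→d15:-→d16:-→d17:-→d18:-→d19:-→d20:H2→d21:-  best=H2
  ? 91.0.0.178  path d0:-→d1:-→d2:-→d3:-→d4:-→d5:-→d6:-→d7:-→d8:H4  best=H4
  ? 91.211.144.0  path d0:-→d1:-→d2:-→d3:-→d4:-→d5:-→d6:-→d7:-→d8:H4→d9:-→d10:-→d11:-→d12:-→d13:-→d14:-→d15:-→d16:-→d17:-→d18:-→d19:-→d20:H2→d21:-  best=H2
  + 33.0.0.0/9 (H3) depth=9
  - 91.211.144.0/20 clear@20
  + 25.16.0.0/12 (H4) depth=12
  ? 5.215.120.243  path d0:-→d1:-→d2:-→d3:-  best=no-route
  ? 25.16.0.1  path d0:-→d1:-→d2:-→d3:-→d4:-→d5:-→d6:-→d7:-→d8:-→d9:-→d10:-→d11:-→d12:H4  best=H4
  + 0.0.0.0/0 (H4) depth=0
  + 25.16.0.0/12 (H7) depth=12
  ? 25.16.0.1  path d0:H4→d1:-→d2:-→d3:-→d4:-→d5:-→d6:-→d7:-→d8:-→d9:-→d10:-→d11:-→d12:H7  best=H7
  + 25.27.102.176/28 (H1) depth=28
  + 91.211.149.221/32 (H3) depth=32
  + 0.0.0.0/0 (H1) depth=0

== LOOKUPS ==
["H2","H2","H4","H2","no-route","H4","H7"]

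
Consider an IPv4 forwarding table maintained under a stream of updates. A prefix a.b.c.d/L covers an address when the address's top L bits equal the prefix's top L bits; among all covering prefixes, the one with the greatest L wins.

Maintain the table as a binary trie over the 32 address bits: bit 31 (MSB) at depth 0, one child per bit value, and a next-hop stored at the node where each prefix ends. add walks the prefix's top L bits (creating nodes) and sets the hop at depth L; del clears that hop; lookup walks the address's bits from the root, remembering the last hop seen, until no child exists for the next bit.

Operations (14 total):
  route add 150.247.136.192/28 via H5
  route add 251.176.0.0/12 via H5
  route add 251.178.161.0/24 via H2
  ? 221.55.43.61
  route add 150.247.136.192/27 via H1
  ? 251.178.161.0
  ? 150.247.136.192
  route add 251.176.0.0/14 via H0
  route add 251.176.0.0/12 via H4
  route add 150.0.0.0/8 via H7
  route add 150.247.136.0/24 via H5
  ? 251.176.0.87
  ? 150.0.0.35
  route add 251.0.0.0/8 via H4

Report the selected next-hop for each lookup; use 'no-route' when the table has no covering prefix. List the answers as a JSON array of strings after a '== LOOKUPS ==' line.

Apply in order:
  add 150.247.136.192/28 -> H5 at depth 28
  add 251.176.0.0/12 -> H5 at depth 12
  add 251.178.161.0/24 -> H2 at depth 24
  lookup 221.55.43.61: bits 11 walk d0:-→d1:-→d2:- -> no-route
  add 150.247.136.192/27 -> H1 at depth 27
  lookup 251.178.161.0: bits 111110111011001010100001 walk d0:-→d1:-→d2:-→d3:-→d4:-→d5:-→d6:-→d7:-→d8:-→d9:-→d10:-→d11:-→d12:H5→d13:-→d14:-→d15:-→d16:-→d17:-→d18:-→d19:-→d20:-→d21:-→d22:-→d23:-→d24:H2 -> H2
  lookup 150.247.136.192: bits 1001011011110111100010001100 walk d0:-→d1:-→d2:-→d3:-→d4:-→d5:-→d6:-→d7:-→d8:-→d9:-→d10:-→d11:-→d12:-→d13:-→d14:-→d15:-→d16:-→d17:-→d18:-→d19:-→d20:-→d21:-→d22:-→d23:-→d24:-→d25:-→d26:-→d27:H1→d28:H5 -> H5
  add 251.176.0.0/14 -> H0 at depth 14
  add 251.176.0.0/12 -> H4 at depth 12
  add 150.0.0.0/8 -> H7 at depth 8
  add 150.247.136.0/24 -> H5 at depth 24
  lookup 251.176.0.87: bits 11111011101100 walk d0:-→d1:-→d2:-→d3:-→d4:-→d5:-→d6:-→d7:-→d8:-→d9:-→d10:-→d11:-→d12:H4→d13:-→d14:H0 -> H0
  lookup 150.0.0.35: bits 10010110 walk d0:-→d1:-→d2:-→d3:-→d4:-→d5:-→d6:-→d7:-→d8:H7 -> H7
  add 251.0.0.0/8 -> H4 at depth 8

== LOOKUPS ==
["no-route","H2","H5","H0","H7"]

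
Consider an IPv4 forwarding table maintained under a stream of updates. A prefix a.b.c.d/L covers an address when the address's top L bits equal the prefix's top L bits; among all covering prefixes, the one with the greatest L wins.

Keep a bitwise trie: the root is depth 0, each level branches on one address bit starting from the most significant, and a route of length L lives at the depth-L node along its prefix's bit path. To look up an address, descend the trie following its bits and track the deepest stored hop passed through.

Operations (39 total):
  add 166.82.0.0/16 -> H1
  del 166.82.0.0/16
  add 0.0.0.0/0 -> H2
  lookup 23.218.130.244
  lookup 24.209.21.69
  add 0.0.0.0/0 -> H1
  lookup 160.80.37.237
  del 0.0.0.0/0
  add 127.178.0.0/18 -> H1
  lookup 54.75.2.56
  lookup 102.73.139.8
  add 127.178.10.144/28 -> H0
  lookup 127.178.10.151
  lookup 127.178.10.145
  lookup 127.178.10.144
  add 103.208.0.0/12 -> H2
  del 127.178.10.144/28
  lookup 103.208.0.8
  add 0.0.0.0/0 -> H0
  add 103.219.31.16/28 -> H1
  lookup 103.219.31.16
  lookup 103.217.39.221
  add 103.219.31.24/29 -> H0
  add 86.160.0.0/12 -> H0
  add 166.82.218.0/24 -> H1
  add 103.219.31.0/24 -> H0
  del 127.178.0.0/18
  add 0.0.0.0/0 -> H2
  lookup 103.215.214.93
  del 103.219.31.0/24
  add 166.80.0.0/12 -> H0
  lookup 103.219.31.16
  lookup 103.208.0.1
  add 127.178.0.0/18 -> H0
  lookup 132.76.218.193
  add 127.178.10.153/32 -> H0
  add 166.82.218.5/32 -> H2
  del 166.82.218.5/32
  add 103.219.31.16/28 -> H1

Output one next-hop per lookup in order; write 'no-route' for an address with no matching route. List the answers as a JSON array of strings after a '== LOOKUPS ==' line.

Process each operation:
  + 166.82.0.0/16 (H1) depth=16
  - 166.82.0.0/16 clear@16
  + 0.0.0.0/0 (H2) depth=0
  Q 23.218.130.244: descend ε ; hops seen [H2] ; pick H2
  Q 24.209.21.69: descend ε ; hops seen [H2] ; pick H2
  + 0.0.0.0/0 (H1) depth=0
  Q 160.80.37.237: descend 10100 ; hops seen [H1] ; pick H1
  - 0.0.0.0/0 clear@0
  + 127.178.0.0/18 (H1) depth=18
  Q 54.75.2.56: descend 0 ; hops seen [∅] ; pick no-route
  Q 102.73.139.8: descend 011 ; hops seen [∅] ; pick no-route
  + 127.178.10.144/28 (H0) depth=28
  Q 127.178.10.151: descend 0111111110110010000010101001 ; hops seen [H1,H0] ; pick H0
  Q 127.178.10.145: descend 0111111110110010000010101001 ; hops seen [H1,H0] ; pick H0
  Q 127.178.10.144: descend 0111111110110010000010101001 ; hops seen [H1,H0] ; pick H0
  + 103.208.0.0/12 (H2) depth=12
  - 127.178.10.144/28 clear@28
  Q 103.208.0.8: descend 011001111101 ; hops seen [H2] ; pick H2
  + 0.0.0.0/0 (H0) depth=0
  + 103.219.31.16/28 (H1) depth=28
  Q 103.219.31.16: descend 0110011111011011000111110001 ; hops seen [H0,H2,H1] ; pick H1
  Q 103.217.39.221: descend 01100111110110 ; hops seen [H0,H2] ; pick H2
  + 103.219.31.24/29 (H0) depth=29
  + 86.160.0.0/12 (H0) depth=12
  + 166.82.218.0/24 (H1) depth=24
  + 103.219.31.0/24 (H0) depth=24
  - 127.178.0.0/18 clear@18
  + 0.0.0.0/0 (H2) depth=0
  Q 103.215.214.93: descend 011001111101 ; hops seen [H2,H2] ; pick H2
  - 103.219.31.0/24 clear@24
  + 166.80.0.0/12 (H0) depth=12
  Q 103.219.31.16: descend 0110011111011011000111110001 ; hops seen [H2,H2,H1] ; pick H1
  Q 103.208.0.1: descend 011001111101 ; hops seen [H2,H2] ; pick H2
  + 127.178.0.0/18 (H0) depth=18
  Q 132.76.218.193: descend 10 ; hops seen [H2] ; pick H2
  + 127.178.10.153/32 (H0) depth=32
  + 166.82.218.5/32 (H2) depth=32
  - 166.82.218.5/32 clear@32
  + 103.219.31.16/28 (H1) depth=28

== LOOKUPS ==
["H2","H2","H1","no-route","no-route","H0","H0","H0","H2","H1","H2","H2","H1","H2","H2"]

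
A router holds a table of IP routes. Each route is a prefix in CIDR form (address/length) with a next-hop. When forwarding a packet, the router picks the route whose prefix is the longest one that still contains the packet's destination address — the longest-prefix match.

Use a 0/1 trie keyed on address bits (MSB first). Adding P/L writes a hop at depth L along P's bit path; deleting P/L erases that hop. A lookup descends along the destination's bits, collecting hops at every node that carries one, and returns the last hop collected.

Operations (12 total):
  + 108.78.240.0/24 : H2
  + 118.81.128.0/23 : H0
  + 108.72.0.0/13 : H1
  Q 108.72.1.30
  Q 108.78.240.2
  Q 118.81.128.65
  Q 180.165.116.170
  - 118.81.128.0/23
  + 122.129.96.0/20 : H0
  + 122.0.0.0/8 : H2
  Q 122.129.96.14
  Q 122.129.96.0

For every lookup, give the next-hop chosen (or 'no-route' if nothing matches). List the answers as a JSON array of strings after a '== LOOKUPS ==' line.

Process each operation:
  + 108.78.240.0/24 (H2) depth=24
  + 118.81.128.0/23 (H0) depth=23
  + 108.72.0.0/13 (H1) depth=13
  Q 108.72.1.30: descend 0110110001001 ; hops seen [H1] ; pick H1
  Q 108.78.240.2: descend 011011000100111011110000 ; hops seen [H1,H2] ; pick H2
  Q 118.81.128.65: descend 01110110010100011000000 ; hops seen [H0] ; pick H0
  Q 180.165.116.170: descend ε ; hops seen [∅] ; pick no-route
  del 118.81.128.0/23 (clear depth 23)
  + 122.129.96.0/20 (H0) depth=20
  + 122.0.0.0/8 (H2) depth=8
  Q 122.129.96.14: descend 01111010100000010110 ; hops seen [H2,H0] ; pick H0
  Q 122.129.96.0: descend 01111010100000010110 ; hops seen [H2,H0] ; pick H0

== LOOKUPS ==
["H1","H2","H0","no-route","H0","H0"]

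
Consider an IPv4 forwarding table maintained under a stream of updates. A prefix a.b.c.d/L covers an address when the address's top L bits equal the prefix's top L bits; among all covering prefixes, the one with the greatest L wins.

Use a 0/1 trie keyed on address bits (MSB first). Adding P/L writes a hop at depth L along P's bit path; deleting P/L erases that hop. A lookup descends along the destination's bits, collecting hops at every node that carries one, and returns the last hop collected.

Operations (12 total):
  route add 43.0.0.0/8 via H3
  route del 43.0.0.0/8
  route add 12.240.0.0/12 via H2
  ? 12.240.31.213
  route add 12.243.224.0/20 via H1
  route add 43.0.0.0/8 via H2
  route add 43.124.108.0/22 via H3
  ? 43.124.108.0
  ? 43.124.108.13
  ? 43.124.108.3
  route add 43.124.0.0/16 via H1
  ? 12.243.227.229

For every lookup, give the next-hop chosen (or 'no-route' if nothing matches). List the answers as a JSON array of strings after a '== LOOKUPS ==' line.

Apply in order:
  + 43.0.0.0/8 (H3) depth=8
  del 43.0.0.0/8 (clear depth 8)
  + 12.240.0.0/12 (H2) depth=12
  ? 12.240.31.213  path d0:-→d1:-→d2:-→d3:-→d4:-→d5:-→d6:-→d7:-→d8:-→d9:-→d10:-→d11:-→d12:H2  best=H2
  + 12.243.224.0/20 (H1) depth=20
  + 43.0.0.0/8 (H2) depth=8
  + 43.124.108.0/22 (H3) depth=22
  ? 43.124.108.0  path d0:-→d1:-→d2:-→d3:-→d4:-→d5:-→d6:-→d7:-→d8:H2→d9:-→d10:-→d11:-→d12:-→d13:-→d14:-→d15:-→d16:-→d17:-→d18:-→d19:-→d20:-→d21:-→d22:H3  best=H3
  ? 43.124.108.13  path d0:-→d1:-→d2:-→d3:-→d4:-→d5:-→d6:-→d7:-→d8:H2→d9:-→d10:-→d11:-→d12:-→d13:-→d14:-→d15:-→d16:-→d17:-→d18:-→d19:-→d20:-→d21:-→d22:H3  best=H3
  ? 43.124.108.3  path d0:-→d1:-→d2:-→d3:-→d4:-→d5:-→d6:-→d7:-→d8:H2→d9:-→d10:-→d11:-→d12:-→d13:-→d14:-→d15:-→d16:-→d17:-→d18:-→d19:-→d20:-→d21:-→d22:H3  best=H3
  + 43.124.0.0/16 (H1) depth=16
  ? 12.243.227.229  path d0:-→d1:-→d2:-→d3:-→d4:-→d5:-→d6:-→d7:-→d8:-→d9:-→d10:-→d11:-→d12:H2→d13:-→d14:-→d15:-→d16:-→d17:-→d18:-→d19:-→d20:H1  best=H1

== LOOKUPS ==
["H2","H3","H3","H3","H1"]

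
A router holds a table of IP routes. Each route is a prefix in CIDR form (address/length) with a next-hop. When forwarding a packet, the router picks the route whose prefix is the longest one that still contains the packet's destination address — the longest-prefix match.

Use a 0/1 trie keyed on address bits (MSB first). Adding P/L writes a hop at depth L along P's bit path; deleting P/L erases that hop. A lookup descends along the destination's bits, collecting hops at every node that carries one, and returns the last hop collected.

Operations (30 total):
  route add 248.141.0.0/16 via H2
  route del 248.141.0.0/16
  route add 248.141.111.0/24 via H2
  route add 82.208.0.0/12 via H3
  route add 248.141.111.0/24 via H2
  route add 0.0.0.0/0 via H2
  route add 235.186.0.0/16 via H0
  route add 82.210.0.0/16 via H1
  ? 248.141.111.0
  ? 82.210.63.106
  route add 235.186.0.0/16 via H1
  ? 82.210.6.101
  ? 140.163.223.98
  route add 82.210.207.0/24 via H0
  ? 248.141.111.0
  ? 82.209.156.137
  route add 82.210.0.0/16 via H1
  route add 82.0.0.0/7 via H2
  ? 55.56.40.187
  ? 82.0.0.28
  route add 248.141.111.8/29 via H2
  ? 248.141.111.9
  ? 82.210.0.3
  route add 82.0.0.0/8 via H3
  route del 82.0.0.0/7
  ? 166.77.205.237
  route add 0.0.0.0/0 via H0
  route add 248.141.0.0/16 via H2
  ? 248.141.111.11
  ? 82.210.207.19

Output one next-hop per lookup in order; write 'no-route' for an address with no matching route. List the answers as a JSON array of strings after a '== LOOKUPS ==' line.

Trace:
  add 248.141.0.0/16 -> H2 at depth 16
  del 248.141.0.0/16 (clear depth 16)
  add 248.141.111.0/24 -> H2 at depth 24
  add 82.208.0.0/12 -> H3 at depth 12
  add 248.141.111.0/24 -> H2 at depth 24
  add 0.0.0.0/0 -> H2 at depth 0
  add 235.186.0.0/16 -> H0 at depth 16
  add 82.210.0.0/16 -> H1 at depth 16
  lookup 248.141.111.0: bits 111110001000110101101111 walk d0:H2→d1:-→d2:-→d3:-→d4:-→d5:-→d6:-→d7:-→d8:-→d9:-→d10:-→d11:-→d12:-→d13:-→d14:-→d15:-→d16:-→d17:-→d18:-→d19:-→d20:-→d21:-→d22:-→d23:-→d24:H2 -> H2
  lookup 82.210.63.106: bits 0101001011010010 walk d0:H2→d1:-→d2:-→d3:-→d4:-→d5:-→d6:-→d7:-→d8:-→d9:-→d10:-→d11:-→d12:H3→d13:-→d14:-→d15:-→d16:H1 -> H1
  add 235.186.0.0/16 -> H1 at depth 16
  lookup 82.210.6.101: bits 0101001011010010 walk d0:H2→d1:-→d2:-→d3:-→d4:-→d5:-→d6:-→d7:-→d8:-→d9:-→d10:-→d11:-→d12:H3→d13:-→d14:-→d15:-→d16:H1 -> H1
  lookup 140.163.223.98: bits 1 walk d0:H2→d1:- -> H2
  add 82.210.207.0/24 -> H0 at depth 24
  lookup 248.141.111.0: bits 111110001000110101101111 walk d0:H2→d1:-→d2:-→d3:-→d4:-→d5:-→d6:-→d7:-→d8:-→d9:-→d10:-→d11:-→d12:-→d13:-→d14:-→d15:-→d16:-→d17:-→d18:-→d19:-→d20:-→d21:-→d22:-→d23:-→d24:H2 -> H2
  lookup 82.209.156.137: bits 01010010110100 walk d0:H2→d1:-→d2:-→d3:-→d4:-→d5:-→d6:-→d7:-→d8:-→d9:-→d10:-→d11:-→d12:H3→d13:-→d14:- -> H3
  add 82.210.0.0/16 -> H1 at depth 16
  add 82.0.0.0/7 -> H2 at depth 7
  lookup 55.56.40.187: bits 0 walk d0:H2→d1:- -> H2
  lookup 82.0.0.28: bits 01010010 walk d0:H2→d1:-→d2:-→d3:-→d4:-→d5:-→d6:-→d7:H2→d8:- -> H2
  add 248.141.111.8/29 -> H2 at depth 29
  lookup 248.141.111.9: bits 11111000100011010110111100001 walk d0:H2→d1:-→d2:-→d3:-→d4:-→d5:-→d6:-→d7:-→d8:-→d9:-→d10:-→d11:-→d12:-→d13:-→d14:-→d15:-→d16:-→d17:-→d18:-→d19:-→d20:-→d21:-→d22:-→d23:-→d24:H2→d25:-→d26:-→d27:-→d28:-→d29:H2 -> H2
  lookup 82.210.0.3: bits 0101001011010010 walk d0:H2→d1:-→d2:-→d3:-→d4:-→d5:-→d6:-→d7:H2→d8:-→d9:-→d10:-→d11:-→d12:H3→d13:-→d14:-→d15:-→d16:H1 -> H1
  add 82.0.0.0/8 -> H3 at depth 8
  del 82.0.0.0/7 (clear depth 7)
  lookup 166.77.205.237: bits 1 walk d0:H2→d1:- -> H2
  add 0.0.0.0/0 -> H0 at depth 0
  add 248.141.0.0/16 -> H2 at depth 16
  lookup 248.141.111.11: bits 11111000100011010110111100001 walk d0:H0→d1:-→d2:-→d3:-→d4:-→d5:-→d6:-→d7:-→d8:-→d9:-→d10:-→d11:-→d12:-→d13:-→d14:-→d15:-→d16:H2→d17:-→d18:-→d19:-→d20:-→d21:-→d22:-→d23:-→d24:H2→d25:-→d26:-→d27:-→d28:-→d29:H2 -> H2
  lookup 82.210.207.19: bits 010100101101001011001111 walk d0:H0→d1:-→d2:-→d3:-→d4:-→d5:-→d6:-→d7:-→d8:H3→d9:-→d10:-→d11:-→d12:H3→d13:-→d14:-→d15:-→d16:H1→d17:-→d18:-→d19:-→d20:-→d21:-→d22:-→d23:-→d24:H0 -> H0

== LOOKUPS ==
["H2","H1","H1","H2","H2","H3","H2","H2","H2","H1","H2","H2","H0"]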